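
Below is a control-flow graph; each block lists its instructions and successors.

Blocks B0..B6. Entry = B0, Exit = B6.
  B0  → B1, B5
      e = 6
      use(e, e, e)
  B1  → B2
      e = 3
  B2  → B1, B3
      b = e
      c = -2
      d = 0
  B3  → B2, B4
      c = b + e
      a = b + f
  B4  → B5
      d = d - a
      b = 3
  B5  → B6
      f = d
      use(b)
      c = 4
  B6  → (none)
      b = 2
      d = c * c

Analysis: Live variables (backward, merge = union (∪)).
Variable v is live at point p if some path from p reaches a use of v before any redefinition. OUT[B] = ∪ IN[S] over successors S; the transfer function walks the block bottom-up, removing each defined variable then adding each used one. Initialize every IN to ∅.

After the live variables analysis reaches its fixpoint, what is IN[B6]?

Converged values:
  B0: | IN={b, d, f} | OUT={b, d, f}
  B1: | IN={f} | OUT={e, f}
  B2: | IN={e, f} | OUT={b, d, e, f}
  B3: | IN={b, d, e, f} | OUT={a, d, e, f}
  B4: | IN={a, d} | OUT={b, d}
  B5: | IN={b, d} | OUT={c}
  B6: | IN={c} | OUT={}

B6 is the boundary node: OUT[B6] = {}
Applying B6's transfer function to that OUT value gives IN[B6] (row B6 above).

Answer: {c}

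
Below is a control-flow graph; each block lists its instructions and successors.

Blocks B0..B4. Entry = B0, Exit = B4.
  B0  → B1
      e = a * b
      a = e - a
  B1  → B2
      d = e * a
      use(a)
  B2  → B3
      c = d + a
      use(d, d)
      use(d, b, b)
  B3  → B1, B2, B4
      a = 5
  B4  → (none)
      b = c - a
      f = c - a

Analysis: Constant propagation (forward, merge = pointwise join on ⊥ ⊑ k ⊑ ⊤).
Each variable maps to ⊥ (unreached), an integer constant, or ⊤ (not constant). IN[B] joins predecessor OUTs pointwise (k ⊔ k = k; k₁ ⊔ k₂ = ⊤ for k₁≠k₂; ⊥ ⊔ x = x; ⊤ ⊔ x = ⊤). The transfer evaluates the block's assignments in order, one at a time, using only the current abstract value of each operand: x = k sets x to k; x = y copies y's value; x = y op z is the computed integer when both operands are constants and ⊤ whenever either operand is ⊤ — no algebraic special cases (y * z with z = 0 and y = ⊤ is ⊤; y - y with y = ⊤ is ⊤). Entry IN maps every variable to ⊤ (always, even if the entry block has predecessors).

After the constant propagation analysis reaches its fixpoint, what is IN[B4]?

Fixpoint table:
  B0:  IN=(all ⊤)  OUT=(all ⊤)
  B1:  IN=(all ⊤)  OUT=(all ⊤)
  B2:  IN=(all ⊤)  OUT=(all ⊤)
  B3:  IN=(all ⊤)  OUT={a:5; rest ⊤}
  B4:  IN={a:5; rest ⊤}  OUT={a:5; rest ⊤}

Merge at B4: IN[B4] = OUT[B3] = {a: 5, b: ⊤, c: ⊤, d: ⊤, e: ⊤, f: ⊤}

Answer: {a: 5, b: ⊤, c: ⊤, d: ⊤, e: ⊤, f: ⊤}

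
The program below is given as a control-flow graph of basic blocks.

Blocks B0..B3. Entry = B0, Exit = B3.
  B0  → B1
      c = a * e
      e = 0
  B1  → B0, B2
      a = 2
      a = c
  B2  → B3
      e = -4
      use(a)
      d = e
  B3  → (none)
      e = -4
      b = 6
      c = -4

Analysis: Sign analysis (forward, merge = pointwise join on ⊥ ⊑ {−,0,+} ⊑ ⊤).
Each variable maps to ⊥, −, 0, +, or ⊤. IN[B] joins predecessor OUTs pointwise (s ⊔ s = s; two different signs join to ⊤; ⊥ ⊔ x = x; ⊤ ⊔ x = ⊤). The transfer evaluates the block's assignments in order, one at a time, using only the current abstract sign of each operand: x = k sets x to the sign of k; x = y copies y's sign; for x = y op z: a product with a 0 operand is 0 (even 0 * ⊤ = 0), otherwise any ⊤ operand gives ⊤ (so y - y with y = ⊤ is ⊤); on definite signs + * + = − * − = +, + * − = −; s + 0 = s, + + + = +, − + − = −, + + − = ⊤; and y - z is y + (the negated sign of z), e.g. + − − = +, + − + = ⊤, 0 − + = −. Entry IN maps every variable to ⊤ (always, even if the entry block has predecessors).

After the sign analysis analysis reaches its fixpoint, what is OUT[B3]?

Answer: {a: ⊤, b: +, c: -, d: -, e: -, f: ⊤}

Derivation:
Fixpoint table:
  B0: | IN=(all ⊤) | OUT={e:0; rest ⊤}
  B1: | IN={e:0; rest ⊤} | OUT={e:0; rest ⊤}
  B2: | IN={e:0; rest ⊤} | OUT={d:-, e:-; rest ⊤}
  B3: | IN={d:-, e:-; rest ⊤} | OUT={b:+, c:-, d:-, e:-; rest ⊤}

Merge at B3: IN[B3] = OUT[B2] = {a: ⊤, b: ⊤, c: ⊤, d: -, e: -, f: ⊤}
Applying B3's transfer function to that IN value gives OUT[B3] (row B3 above).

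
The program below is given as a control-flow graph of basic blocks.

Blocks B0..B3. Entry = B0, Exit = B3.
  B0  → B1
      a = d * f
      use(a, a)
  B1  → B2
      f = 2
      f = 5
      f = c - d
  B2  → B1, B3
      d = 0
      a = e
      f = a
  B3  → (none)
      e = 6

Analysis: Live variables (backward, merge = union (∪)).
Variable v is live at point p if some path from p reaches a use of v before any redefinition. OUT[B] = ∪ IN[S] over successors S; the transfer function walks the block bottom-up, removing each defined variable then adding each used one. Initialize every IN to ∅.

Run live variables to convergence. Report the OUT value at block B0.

Answer: {c, d, e}

Trace:
Fixpoint table:
  B0:  IN={c, d, e, f}  OUT={c, d, e}
  B1:  IN={c, d, e}  OUT={c, e}
  B2:  IN={c, e}  OUT={c, d, e}
  B3:  IN={}  OUT={}

Merge at B0: OUT[B0] = IN[B1] = {c, d, e}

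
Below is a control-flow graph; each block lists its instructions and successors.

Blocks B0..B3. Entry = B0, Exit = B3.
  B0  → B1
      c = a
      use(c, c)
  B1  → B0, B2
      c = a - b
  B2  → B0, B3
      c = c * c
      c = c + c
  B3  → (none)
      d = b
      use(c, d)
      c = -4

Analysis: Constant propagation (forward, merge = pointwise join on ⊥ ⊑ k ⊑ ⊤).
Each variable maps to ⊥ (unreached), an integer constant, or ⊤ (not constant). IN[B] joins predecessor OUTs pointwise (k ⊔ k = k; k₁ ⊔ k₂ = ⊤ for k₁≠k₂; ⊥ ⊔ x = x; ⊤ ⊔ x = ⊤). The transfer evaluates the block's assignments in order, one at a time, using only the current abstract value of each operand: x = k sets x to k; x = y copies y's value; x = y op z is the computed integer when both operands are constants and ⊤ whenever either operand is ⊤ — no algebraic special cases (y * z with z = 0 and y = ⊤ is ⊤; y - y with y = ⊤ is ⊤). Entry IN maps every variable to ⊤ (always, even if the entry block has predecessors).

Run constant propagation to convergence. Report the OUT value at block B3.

Answer: {a: ⊤, b: ⊤, c: -4, d: ⊤, e: ⊤, f: ⊤}

Working:
Per-block solution:
  B0:  IN=(all ⊤)  OUT=(all ⊤)
  B1:  IN=(all ⊤)  OUT=(all ⊤)
  B2:  IN=(all ⊤)  OUT=(all ⊤)
  B3:  IN=(all ⊤)  OUT={c:-4; rest ⊤}

Merge at B3: IN[B3] = OUT[B2] = {a: ⊤, b: ⊤, c: ⊤, d: ⊤, e: ⊤, f: ⊤}
Applying B3's transfer function to that IN value gives OUT[B3] (row B3 above).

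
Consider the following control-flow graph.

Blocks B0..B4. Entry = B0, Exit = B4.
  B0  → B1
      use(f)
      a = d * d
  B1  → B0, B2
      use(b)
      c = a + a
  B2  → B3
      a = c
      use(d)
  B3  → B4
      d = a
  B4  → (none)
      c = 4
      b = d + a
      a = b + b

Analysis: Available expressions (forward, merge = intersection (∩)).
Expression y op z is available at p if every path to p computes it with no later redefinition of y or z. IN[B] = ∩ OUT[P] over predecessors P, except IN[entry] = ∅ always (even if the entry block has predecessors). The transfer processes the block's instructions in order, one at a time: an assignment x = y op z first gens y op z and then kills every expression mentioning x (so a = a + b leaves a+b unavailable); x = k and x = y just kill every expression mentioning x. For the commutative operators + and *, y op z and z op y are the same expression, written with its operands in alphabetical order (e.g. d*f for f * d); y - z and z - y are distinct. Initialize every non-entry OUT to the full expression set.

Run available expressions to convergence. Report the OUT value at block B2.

Fixpoint table:
  B0:  IN={}  OUT={d*d}
  B1:  IN={d*d}  OUT={a+a, d*d}
  B2:  IN={a+a, d*d}  OUT={d*d}
  B3:  IN={d*d}  OUT={}
  B4:  IN={}  OUT={b+b}

Merge at B2: IN[B2] = OUT[B1] = {a+a, d*d}
Applying B2's transfer function to that IN value gives OUT[B2] (row B2 above).

Answer: {d*d}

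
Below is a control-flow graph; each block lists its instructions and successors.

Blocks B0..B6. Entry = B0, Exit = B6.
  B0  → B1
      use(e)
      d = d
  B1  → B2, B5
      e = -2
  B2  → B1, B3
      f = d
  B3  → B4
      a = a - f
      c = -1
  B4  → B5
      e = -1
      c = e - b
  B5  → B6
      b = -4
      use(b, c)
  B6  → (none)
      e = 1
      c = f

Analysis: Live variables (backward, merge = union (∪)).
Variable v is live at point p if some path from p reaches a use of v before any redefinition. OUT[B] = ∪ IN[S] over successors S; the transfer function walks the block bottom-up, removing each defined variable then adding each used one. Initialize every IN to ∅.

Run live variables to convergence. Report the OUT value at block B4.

Answer: {c, f}

Trace:
Converged values:
  B0:   IN={a, b, c, d, e, f}   OUT={a, b, c, d, f}
  B1:   IN={a, b, c, d, f}   OUT={a, b, c, d, f}
  B2:   IN={a, b, c, d}   OUT={a, b, c, d, f}
  B3:   IN={a, b, f}   OUT={b, f}
  B4:   IN={b, f}   OUT={c, f}
  B5:   IN={c, f}   OUT={f}
  B6:   IN={f}   OUT={}

Merge at B4: OUT[B4] = IN[B5] = {c, f}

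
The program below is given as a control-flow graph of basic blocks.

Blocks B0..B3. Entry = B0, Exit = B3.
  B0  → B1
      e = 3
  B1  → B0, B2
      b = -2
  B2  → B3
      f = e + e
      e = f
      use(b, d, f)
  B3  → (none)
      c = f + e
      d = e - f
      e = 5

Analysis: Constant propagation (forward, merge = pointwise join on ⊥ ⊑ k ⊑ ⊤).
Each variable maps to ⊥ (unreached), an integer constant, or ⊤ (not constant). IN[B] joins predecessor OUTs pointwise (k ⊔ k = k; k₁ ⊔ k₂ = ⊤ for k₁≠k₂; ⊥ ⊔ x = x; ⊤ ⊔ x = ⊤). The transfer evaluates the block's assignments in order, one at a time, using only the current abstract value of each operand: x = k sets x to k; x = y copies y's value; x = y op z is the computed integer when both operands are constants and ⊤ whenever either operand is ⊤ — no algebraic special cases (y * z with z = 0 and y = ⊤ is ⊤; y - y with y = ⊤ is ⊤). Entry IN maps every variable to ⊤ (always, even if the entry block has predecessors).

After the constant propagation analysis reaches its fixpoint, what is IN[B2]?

Answer: {a: ⊤, b: -2, c: ⊤, d: ⊤, e: 3, f: ⊤}

Working:
Per-block solution:
  B0:   IN=(all ⊤)   OUT={e:3; rest ⊤}
  B1:   IN={e:3; rest ⊤}   OUT={b:-2, e:3; rest ⊤}
  B2:   IN={b:-2, e:3; rest ⊤}   OUT={b:-2, e:6, f:6; rest ⊤}
  B3:   IN={b:-2, e:6, f:6; rest ⊤}   OUT={b:-2, c:12, d:0, e:5, f:6; rest ⊤}

Merge at B2: IN[B2] = OUT[B1] = {a: ⊤, b: -2, c: ⊤, d: ⊤, e: 3, f: ⊤}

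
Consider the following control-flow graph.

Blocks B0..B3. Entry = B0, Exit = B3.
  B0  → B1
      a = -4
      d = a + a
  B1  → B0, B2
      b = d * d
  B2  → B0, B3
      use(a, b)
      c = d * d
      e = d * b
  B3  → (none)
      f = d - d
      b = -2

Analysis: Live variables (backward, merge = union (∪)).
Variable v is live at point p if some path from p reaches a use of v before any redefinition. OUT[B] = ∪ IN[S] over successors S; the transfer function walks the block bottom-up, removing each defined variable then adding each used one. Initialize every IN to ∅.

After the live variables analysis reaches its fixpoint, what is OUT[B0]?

Per-block solution:
  B0:  IN={}  OUT={a, d}
  B1:  IN={a, d}  OUT={a, b, d}
  B2:  IN={a, b, d}  OUT={d}
  B3:  IN={d}  OUT={}

Merge at B0: OUT[B0] = IN[B1] = {a, d}

Answer: {a, d}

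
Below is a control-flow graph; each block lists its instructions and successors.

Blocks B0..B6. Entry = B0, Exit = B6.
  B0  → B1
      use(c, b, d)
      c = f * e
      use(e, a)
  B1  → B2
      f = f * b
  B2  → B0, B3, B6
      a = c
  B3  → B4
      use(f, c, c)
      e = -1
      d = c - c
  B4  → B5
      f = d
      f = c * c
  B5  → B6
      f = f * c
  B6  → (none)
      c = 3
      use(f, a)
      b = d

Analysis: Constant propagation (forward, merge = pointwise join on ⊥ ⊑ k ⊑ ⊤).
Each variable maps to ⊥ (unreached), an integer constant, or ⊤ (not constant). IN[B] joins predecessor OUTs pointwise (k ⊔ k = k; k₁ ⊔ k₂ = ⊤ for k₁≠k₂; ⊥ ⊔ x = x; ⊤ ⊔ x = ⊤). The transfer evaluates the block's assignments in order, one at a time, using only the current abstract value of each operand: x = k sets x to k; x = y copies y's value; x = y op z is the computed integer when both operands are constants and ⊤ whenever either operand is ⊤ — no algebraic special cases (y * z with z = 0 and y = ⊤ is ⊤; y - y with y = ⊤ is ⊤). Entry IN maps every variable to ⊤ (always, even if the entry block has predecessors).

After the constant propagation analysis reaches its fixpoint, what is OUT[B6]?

Answer: {a: ⊤, b: ⊤, c: 3, d: ⊤, e: ⊤, f: ⊤}

Working:
Fixpoint table:
  B0: | IN=(all ⊤) | OUT=(all ⊤)
  B1: | IN=(all ⊤) | OUT=(all ⊤)
  B2: | IN=(all ⊤) | OUT=(all ⊤)
  B3: | IN=(all ⊤) | OUT={e:-1; rest ⊤}
  B4: | IN={e:-1; rest ⊤} | OUT={e:-1; rest ⊤}
  B5: | IN={e:-1; rest ⊤} | OUT={e:-1; rest ⊤}
  B6: | IN=(all ⊤) | OUT={c:3; rest ⊤}

Merge at B6: IN[B6] = OUT[B2] ⊔ OUT[B5] = {a: ⊤, b: ⊤, c: ⊤, d: ⊤, e: ⊤, f: ⊤}
Applying B6's transfer function to that IN value gives OUT[B6] (row B6 above).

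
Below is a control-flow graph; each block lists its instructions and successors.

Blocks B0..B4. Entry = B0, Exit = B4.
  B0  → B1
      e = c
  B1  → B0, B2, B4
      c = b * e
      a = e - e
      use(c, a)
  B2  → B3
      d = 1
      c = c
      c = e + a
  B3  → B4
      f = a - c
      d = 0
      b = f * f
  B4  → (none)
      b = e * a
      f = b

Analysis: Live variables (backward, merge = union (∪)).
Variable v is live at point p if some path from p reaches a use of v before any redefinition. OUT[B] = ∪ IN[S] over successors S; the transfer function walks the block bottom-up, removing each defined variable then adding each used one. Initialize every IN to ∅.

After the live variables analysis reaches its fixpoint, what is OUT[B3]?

Answer: {a, e}

Derivation:
Converged values:
  B0:  IN={b, c}  OUT={b, e}
  B1:  IN={b, e}  OUT={a, b, c, e}
  B2:  IN={a, c, e}  OUT={a, c, e}
  B3:  IN={a, c, e}  OUT={a, e}
  B4:  IN={a, e}  OUT={}

Merge at B3: OUT[B3] = IN[B4] = {a, e}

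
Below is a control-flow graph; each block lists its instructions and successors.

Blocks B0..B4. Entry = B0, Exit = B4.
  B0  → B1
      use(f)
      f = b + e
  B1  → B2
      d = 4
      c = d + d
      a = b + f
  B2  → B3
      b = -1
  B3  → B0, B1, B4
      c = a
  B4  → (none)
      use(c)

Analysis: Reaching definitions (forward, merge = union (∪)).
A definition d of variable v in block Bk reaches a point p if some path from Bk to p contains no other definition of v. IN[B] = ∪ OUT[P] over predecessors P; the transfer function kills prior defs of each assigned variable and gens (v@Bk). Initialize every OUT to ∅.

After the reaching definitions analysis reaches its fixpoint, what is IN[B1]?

Answer: {a@B1, b@B2, c@B3, d@B1, f@B0}

Trace:
Fixpoint table:
  B0: | IN={a@B1, b@B2, c@B3, d@B1, f@B0} | OUT={a@B1, b@B2, c@B3, d@B1, f@B0}
  B1: | IN={a@B1, b@B2, c@B3, d@B1, f@B0} | OUT={a@B1, b@B2, c@B1, d@B1, f@B0}
  B2: | IN={a@B1, b@B2, c@B1, d@B1, f@B0} | OUT={a@B1, b@B2, c@B1, d@B1, f@B0}
  B3: | IN={a@B1, b@B2, c@B1, d@B1, f@B0} | OUT={a@B1, b@B2, c@B3, d@B1, f@B0}
  B4: | IN={a@B1, b@B2, c@B3, d@B1, f@B0} | OUT={a@B1, b@B2, c@B3, d@B1, f@B0}

Merge at B1: IN[B1] = OUT[B0] ⊔ OUT[B3] = {a@B1, b@B2, c@B3, d@B1, f@B0}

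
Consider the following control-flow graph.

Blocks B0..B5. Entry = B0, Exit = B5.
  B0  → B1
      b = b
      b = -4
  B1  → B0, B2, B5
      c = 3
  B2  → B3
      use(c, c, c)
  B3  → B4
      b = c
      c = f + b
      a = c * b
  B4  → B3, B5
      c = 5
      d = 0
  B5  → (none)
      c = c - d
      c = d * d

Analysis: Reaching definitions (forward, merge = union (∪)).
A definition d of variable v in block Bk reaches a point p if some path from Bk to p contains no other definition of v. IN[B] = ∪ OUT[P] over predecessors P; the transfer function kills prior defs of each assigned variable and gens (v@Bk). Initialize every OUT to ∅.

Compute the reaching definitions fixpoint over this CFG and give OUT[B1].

Fixpoint table:
  B0:  IN={b@B0, c@B1}  OUT={b@B0, c@B1}
  B1:  IN={b@B0, c@B1}  OUT={b@B0, c@B1}
  B2:  IN={b@B0, c@B1}  OUT={b@B0, c@B1}
  B3:  IN={a@B3, b@B0, b@B3, c@B1, c@B4, d@B4}  OUT={a@B3, b@B3, c@B3, d@B4}
  B4:  IN={a@B3, b@B3, c@B3, d@B4}  OUT={a@B3, b@B3, c@B4, d@B4}
  B5:  IN={a@B3, b@B0, b@B3, c@B1, c@B4, d@B4}  OUT={a@B3, b@B0, b@B3, c@B5, d@B4}

Merge at B1: IN[B1] = OUT[B0] = {b@B0, c@B1}
Applying B1's transfer function to that IN value gives OUT[B1] (row B1 above).

Answer: {b@B0, c@B1}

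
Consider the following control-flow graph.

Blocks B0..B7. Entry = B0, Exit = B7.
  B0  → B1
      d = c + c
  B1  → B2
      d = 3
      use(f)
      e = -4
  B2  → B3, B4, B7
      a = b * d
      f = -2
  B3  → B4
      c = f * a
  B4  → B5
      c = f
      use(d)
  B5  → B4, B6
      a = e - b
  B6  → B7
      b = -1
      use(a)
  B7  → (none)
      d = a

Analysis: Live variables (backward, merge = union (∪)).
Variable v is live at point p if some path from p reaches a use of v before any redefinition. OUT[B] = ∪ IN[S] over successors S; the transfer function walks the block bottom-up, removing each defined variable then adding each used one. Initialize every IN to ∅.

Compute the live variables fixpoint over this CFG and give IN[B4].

Answer: {b, d, e, f}

Derivation:
Per-block solution:
  B0: | IN={b, c, f} | OUT={b, f}
  B1: | IN={b, f} | OUT={b, d, e}
  B2: | IN={b, d, e} | OUT={a, b, d, e, f}
  B3: | IN={a, b, d, e, f} | OUT={b, d, e, f}
  B4: | IN={b, d, e, f} | OUT={b, d, e, f}
  B5: | IN={b, d, e, f} | OUT={a, b, d, e, f}
  B6: | IN={a} | OUT={a}
  B7: | IN={a} | OUT={}

Merge at B4: OUT[B4] = IN[B5] = {b, d, e, f}
Applying B4's transfer function to that OUT value gives IN[B4] (row B4 above).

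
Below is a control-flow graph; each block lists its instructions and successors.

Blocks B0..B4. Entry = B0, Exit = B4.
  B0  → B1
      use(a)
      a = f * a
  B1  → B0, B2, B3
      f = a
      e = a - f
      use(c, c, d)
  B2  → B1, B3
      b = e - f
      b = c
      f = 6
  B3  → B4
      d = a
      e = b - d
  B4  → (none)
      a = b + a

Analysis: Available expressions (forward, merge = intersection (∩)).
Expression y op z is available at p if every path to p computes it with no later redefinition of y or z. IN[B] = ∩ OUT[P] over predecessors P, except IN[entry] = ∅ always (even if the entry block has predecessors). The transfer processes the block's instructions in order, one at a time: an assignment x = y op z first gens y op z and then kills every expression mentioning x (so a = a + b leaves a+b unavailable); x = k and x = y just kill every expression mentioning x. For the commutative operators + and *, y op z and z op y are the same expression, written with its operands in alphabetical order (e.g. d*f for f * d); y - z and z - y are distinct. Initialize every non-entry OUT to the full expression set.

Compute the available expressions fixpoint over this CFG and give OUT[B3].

Per-block solution:
  B0:   IN={}   OUT={}
  B1:   IN={}   OUT={a-f}
  B2:   IN={a-f}   OUT={}
  B3:   IN={}   OUT={b-d}
  B4:   IN={b-d}   OUT={b-d}

Merge at B3: IN[B3] = OUT[B1] ∩ OUT[B2] = {}
Applying B3's transfer function to that IN value gives OUT[B3] (row B3 above).

Answer: {b-d}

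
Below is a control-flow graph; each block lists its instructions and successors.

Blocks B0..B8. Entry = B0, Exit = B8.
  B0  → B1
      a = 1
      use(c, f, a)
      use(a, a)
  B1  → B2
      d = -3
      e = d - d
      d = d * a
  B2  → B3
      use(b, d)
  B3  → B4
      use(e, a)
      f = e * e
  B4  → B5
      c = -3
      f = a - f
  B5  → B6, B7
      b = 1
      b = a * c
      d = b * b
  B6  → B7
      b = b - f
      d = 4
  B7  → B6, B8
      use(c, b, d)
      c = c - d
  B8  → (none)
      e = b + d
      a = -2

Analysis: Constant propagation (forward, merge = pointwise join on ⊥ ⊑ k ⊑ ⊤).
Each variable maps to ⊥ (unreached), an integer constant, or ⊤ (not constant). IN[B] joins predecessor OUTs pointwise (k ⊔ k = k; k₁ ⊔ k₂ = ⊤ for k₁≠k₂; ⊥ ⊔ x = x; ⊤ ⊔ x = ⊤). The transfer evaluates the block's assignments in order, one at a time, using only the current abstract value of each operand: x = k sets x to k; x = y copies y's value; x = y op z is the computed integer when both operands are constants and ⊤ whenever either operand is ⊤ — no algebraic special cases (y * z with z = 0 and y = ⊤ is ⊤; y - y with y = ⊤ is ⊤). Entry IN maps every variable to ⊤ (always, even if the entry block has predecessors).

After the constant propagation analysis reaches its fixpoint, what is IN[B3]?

Answer: {a: 1, b: ⊤, c: ⊤, d: -3, e: 0, f: ⊤}

Derivation:
Per-block solution:
  B0:   IN=(all ⊤)   OUT={a:1; rest ⊤}
  B1:   IN={a:1; rest ⊤}   OUT={a:1, d:-3, e:0; rest ⊤}
  B2:   IN={a:1, d:-3, e:0; rest ⊤}   OUT={a:1, d:-3, e:0; rest ⊤}
  B3:   IN={a:1, d:-3, e:0; rest ⊤}   OUT={a:1, d:-3, e:0, f:0; rest ⊤}
  B4:   IN={a:1, d:-3, e:0, f:0; rest ⊤}   OUT={a:1, c:-3, d:-3, e:0, f:1; rest ⊤}
  B5:   IN={a:1, c:-3, d:-3, e:0, f:1; rest ⊤}   OUT={a:1, b:-3, c:-3, d:9, e:0, f:1; rest ⊤}
  B6:   IN={a:1, e:0, f:1; rest ⊤}   OUT={a:1, d:4, e:0, f:1; rest ⊤}
  B7:   IN={a:1, e:0, f:1; rest ⊤}   OUT={a:1, e:0, f:1; rest ⊤}
  B8:   IN={a:1, e:0, f:1; rest ⊤}   OUT={a:-2, f:1; rest ⊤}

Merge at B3: IN[B3] = OUT[B2] = {a: 1, b: ⊤, c: ⊤, d: -3, e: 0, f: ⊤}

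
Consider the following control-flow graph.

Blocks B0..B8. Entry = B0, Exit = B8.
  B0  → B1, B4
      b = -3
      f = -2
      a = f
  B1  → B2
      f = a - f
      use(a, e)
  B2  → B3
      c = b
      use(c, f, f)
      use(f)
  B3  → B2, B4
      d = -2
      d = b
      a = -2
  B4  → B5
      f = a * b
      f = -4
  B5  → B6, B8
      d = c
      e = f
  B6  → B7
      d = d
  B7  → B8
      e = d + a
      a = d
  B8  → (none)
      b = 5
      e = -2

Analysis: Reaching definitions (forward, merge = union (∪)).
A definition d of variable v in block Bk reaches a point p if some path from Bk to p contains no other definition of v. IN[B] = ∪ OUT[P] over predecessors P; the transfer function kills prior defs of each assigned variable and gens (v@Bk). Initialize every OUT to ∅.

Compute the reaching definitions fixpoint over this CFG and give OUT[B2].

Converged values:
  B0:   IN={}   OUT={a@B0, b@B0, f@B0}
  B1:   IN={a@B0, b@B0, f@B0}   OUT={a@B0, b@B0, f@B1}
  B2:   IN={a@B0, a@B3, b@B0, c@B2, d@B3, f@B1}   OUT={a@B0, a@B3, b@B0, c@B2, d@B3, f@B1}
  B3:   IN={a@B0, a@B3, b@B0, c@B2, d@B3, f@B1}   OUT={a@B3, b@B0, c@B2, d@B3, f@B1}
  B4:   IN={a@B0, a@B3, b@B0, c@B2, d@B3, f@B0, f@B1}   OUT={a@B0, a@B3, b@B0, c@B2, d@B3, f@B4}
  B5:   IN={a@B0, a@B3, b@B0, c@B2, d@B3, f@B4}   OUT={a@B0, a@B3, b@B0, c@B2, d@B5, e@B5, f@B4}
  B6:   IN={a@B0, a@B3, b@B0, c@B2, d@B5, e@B5, f@B4}   OUT={a@B0, a@B3, b@B0, c@B2, d@B6, e@B5, f@B4}
  B7:   IN={a@B0, a@B3, b@B0, c@B2, d@B6, e@B5, f@B4}   OUT={a@B7, b@B0, c@B2, d@B6, e@B7, f@B4}
  B8:   IN={a@B0, a@B3, a@B7, b@B0, c@B2, d@B5, d@B6, e@B5, e@B7, f@B4}   OUT={a@B0, a@B3, a@B7, b@B8, c@B2, d@B5, d@B6, e@B8, f@B4}

Merge at B2: IN[B2] = OUT[B1] ⊔ OUT[B3] = {a@B0, a@B3, b@B0, c@B2, d@B3, f@B1}
Applying B2's transfer function to that IN value gives OUT[B2] (row B2 above).

Answer: {a@B0, a@B3, b@B0, c@B2, d@B3, f@B1}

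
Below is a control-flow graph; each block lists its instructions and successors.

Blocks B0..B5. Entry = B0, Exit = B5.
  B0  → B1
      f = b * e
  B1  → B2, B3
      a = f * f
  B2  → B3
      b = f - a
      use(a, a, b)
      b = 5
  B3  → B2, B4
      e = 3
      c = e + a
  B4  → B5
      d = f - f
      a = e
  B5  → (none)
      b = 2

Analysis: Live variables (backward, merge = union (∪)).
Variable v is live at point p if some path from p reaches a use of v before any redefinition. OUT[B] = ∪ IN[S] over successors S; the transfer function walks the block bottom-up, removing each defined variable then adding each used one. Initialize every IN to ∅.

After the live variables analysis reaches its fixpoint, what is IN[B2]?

Answer: {a, f}

Working:
Fixpoint table:
  B0:  IN={b, e}  OUT={f}
  B1:  IN={f}  OUT={a, f}
  B2:  IN={a, f}  OUT={a, f}
  B3:  IN={a, f}  OUT={a, e, f}
  B4:  IN={e, f}  OUT={}
  B5:  IN={}  OUT={}

Merge at B2: OUT[B2] = IN[B3] = {a, f}
Applying B2's transfer function to that OUT value gives IN[B2] (row B2 above).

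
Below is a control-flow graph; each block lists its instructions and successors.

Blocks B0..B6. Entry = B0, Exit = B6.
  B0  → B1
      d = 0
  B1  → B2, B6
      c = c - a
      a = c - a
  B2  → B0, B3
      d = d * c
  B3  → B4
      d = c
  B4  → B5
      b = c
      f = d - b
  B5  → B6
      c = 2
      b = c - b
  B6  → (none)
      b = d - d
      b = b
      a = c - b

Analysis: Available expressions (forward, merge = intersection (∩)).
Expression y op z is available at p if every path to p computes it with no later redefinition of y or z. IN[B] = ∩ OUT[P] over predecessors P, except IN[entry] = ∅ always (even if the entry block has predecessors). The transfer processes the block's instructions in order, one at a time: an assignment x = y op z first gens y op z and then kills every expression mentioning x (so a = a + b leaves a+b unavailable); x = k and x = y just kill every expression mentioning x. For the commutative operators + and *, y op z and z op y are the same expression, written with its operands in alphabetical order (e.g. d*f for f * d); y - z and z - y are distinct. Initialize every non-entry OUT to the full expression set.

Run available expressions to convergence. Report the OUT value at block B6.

Converged values:
  B0: | IN={} | OUT={}
  B1: | IN={} | OUT={}
  B2: | IN={} | OUT={}
  B3: | IN={} | OUT={}
  B4: | IN={} | OUT={d-b}
  B5: | IN={d-b} | OUT={}
  B6: | IN={} | OUT={c-b, d-d}

Merge at B6: IN[B6] = OUT[B1] ∩ OUT[B5] = {}
Applying B6's transfer function to that IN value gives OUT[B6] (row B6 above).

Answer: {c-b, d-d}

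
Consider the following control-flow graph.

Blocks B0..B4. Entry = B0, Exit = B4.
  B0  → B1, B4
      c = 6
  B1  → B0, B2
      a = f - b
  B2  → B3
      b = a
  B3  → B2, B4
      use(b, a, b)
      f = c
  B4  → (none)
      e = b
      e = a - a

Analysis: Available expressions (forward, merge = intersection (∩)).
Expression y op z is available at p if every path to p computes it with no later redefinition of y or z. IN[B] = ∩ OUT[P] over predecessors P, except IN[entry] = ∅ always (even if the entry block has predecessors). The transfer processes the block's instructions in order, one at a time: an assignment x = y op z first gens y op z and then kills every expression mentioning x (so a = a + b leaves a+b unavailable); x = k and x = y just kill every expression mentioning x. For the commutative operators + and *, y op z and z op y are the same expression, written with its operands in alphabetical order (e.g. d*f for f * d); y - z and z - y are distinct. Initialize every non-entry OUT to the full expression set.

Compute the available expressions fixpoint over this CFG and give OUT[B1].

Answer: {f-b}

Derivation:
Fixpoint table:
  B0:  IN={}  OUT={}
  B1:  IN={}  OUT={f-b}
  B2:  IN={}  OUT={}
  B3:  IN={}  OUT={}
  B4:  IN={}  OUT={a-a}

Merge at B1: IN[B1] = OUT[B0] = {}
Applying B1's transfer function to that IN value gives OUT[B1] (row B1 above).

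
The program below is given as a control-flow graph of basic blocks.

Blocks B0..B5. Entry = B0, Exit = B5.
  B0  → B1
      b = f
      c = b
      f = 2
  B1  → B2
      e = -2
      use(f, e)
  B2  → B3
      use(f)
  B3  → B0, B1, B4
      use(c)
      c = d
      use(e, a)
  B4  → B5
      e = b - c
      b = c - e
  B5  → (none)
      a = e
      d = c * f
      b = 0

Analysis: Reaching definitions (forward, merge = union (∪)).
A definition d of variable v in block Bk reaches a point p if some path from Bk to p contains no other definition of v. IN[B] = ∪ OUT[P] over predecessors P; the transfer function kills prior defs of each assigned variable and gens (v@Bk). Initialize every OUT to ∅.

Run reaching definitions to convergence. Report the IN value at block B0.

Converged values:
  B0:   IN={b@B0, c@B3, e@B1, f@B0}   OUT={b@B0, c@B0, e@B1, f@B0}
  B1:   IN={b@B0, c@B0, c@B3, e@B1, f@B0}   OUT={b@B0, c@B0, c@B3, e@B1, f@B0}
  B2:   IN={b@B0, c@B0, c@B3, e@B1, f@B0}   OUT={b@B0, c@B0, c@B3, e@B1, f@B0}
  B3:   IN={b@B0, c@B0, c@B3, e@B1, f@B0}   OUT={b@B0, c@B3, e@B1, f@B0}
  B4:   IN={b@B0, c@B3, e@B1, f@B0}   OUT={b@B4, c@B3, e@B4, f@B0}
  B5:   IN={b@B4, c@B3, e@B4, f@B0}   OUT={a@B5, b@B5, c@B3, d@B5, e@B4, f@B0}

Merge at B0 (entry node, so the boundary value {} is joined with the incoming edge(s)): IN[B0] = {} ⊔ OUT[B3] = {b@B0, c@B3, e@B1, f@B0}

Answer: {b@B0, c@B3, e@B1, f@B0}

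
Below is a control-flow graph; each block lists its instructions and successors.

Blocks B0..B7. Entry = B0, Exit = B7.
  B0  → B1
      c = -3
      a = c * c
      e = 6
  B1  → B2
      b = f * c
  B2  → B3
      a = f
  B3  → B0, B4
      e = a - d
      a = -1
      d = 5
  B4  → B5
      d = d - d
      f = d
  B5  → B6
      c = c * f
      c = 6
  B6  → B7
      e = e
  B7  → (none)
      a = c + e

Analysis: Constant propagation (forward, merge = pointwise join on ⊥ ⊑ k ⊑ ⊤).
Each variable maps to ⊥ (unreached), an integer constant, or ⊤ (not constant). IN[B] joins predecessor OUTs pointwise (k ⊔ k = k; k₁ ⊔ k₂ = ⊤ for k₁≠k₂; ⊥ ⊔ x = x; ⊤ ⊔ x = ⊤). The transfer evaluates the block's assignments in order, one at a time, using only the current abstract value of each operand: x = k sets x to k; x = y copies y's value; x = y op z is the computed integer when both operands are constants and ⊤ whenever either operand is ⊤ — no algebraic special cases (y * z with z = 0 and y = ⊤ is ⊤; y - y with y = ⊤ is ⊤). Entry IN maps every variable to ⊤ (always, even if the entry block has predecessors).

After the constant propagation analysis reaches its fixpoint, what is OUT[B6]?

Per-block solution:
  B0:   IN=(all ⊤)   OUT={a:9, c:-3, e:6; rest ⊤}
  B1:   IN={a:9, c:-3, e:6; rest ⊤}   OUT={a:9, c:-3, e:6; rest ⊤}
  B2:   IN={a:9, c:-3, e:6; rest ⊤}   OUT={c:-3, e:6; rest ⊤}
  B3:   IN={c:-3, e:6; rest ⊤}   OUT={a:-1, c:-3, d:5; rest ⊤}
  B4:   IN={a:-1, c:-3, d:5; rest ⊤}   OUT={a:-1, c:-3, d:0, f:0; rest ⊤}
  B5:   IN={a:-1, c:-3, d:0, f:0; rest ⊤}   OUT={a:-1, c:6, d:0, f:0; rest ⊤}
  B6:   IN={a:-1, c:6, d:0, f:0; rest ⊤}   OUT={a:-1, c:6, d:0, f:0; rest ⊤}
  B7:   IN={a:-1, c:6, d:0, f:0; rest ⊤}   OUT={c:6, d:0, f:0; rest ⊤}

Merge at B6: IN[B6] = OUT[B5] = {a: -1, b: ⊤, c: 6, d: 0, e: ⊤, f: 0}
Applying B6's transfer function to that IN value gives OUT[B6] (row B6 above).

Answer: {a: -1, b: ⊤, c: 6, d: 0, e: ⊤, f: 0}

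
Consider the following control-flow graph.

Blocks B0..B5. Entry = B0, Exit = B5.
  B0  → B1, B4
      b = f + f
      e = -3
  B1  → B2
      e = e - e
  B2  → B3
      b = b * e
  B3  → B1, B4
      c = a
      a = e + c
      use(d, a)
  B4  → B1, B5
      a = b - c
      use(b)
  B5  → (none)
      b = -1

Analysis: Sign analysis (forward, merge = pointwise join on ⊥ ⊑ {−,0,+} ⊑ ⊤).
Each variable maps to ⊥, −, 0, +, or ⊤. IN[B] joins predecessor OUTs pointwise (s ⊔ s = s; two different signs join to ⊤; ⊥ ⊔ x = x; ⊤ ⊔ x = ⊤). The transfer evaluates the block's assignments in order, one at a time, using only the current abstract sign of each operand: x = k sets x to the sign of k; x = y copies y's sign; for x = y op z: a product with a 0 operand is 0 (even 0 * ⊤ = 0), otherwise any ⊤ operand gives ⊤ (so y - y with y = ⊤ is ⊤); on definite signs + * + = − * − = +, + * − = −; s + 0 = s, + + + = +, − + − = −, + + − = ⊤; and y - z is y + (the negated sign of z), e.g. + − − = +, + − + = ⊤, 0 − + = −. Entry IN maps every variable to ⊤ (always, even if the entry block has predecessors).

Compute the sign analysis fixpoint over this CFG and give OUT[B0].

Answer: {a: ⊤, b: ⊤, c: ⊤, d: ⊤, e: -, f: ⊤}

Working:
Per-block solution:
  B0:  IN=(all ⊤)  OUT={e:-; rest ⊤}
  B1:  IN=(all ⊤)  OUT=(all ⊤)
  B2:  IN=(all ⊤)  OUT=(all ⊤)
  B3:  IN=(all ⊤)  OUT=(all ⊤)
  B4:  IN=(all ⊤)  OUT=(all ⊤)
  B5:  IN=(all ⊤)  OUT={b:-; rest ⊤}

B0 is the boundary node: IN[B0] = {a: ⊤, b: ⊤, c: ⊤, d: ⊤, e: ⊤, f: ⊤}
Applying B0's transfer function to that IN value gives OUT[B0] (row B0 above).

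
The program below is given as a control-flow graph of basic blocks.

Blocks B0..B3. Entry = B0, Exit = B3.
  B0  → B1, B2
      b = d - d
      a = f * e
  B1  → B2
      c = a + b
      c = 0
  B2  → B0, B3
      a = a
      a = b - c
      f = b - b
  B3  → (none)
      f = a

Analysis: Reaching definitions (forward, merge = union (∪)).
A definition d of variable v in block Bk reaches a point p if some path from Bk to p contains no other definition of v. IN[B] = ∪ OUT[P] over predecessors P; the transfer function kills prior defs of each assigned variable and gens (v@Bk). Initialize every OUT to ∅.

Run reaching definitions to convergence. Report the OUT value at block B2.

Per-block solution:
  B0:   IN={a@B2, b@B0, c@B1, f@B2}   OUT={a@B0, b@B0, c@B1, f@B2}
  B1:   IN={a@B0, b@B0, c@B1, f@B2}   OUT={a@B0, b@B0, c@B1, f@B2}
  B2:   IN={a@B0, b@B0, c@B1, f@B2}   OUT={a@B2, b@B0, c@B1, f@B2}
  B3:   IN={a@B2, b@B0, c@B1, f@B2}   OUT={a@B2, b@B0, c@B1, f@B3}

Merge at B2: IN[B2] = OUT[B0] ⊔ OUT[B1] = {a@B0, b@B0, c@B1, f@B2}
Applying B2's transfer function to that IN value gives OUT[B2] (row B2 above).

Answer: {a@B2, b@B0, c@B1, f@B2}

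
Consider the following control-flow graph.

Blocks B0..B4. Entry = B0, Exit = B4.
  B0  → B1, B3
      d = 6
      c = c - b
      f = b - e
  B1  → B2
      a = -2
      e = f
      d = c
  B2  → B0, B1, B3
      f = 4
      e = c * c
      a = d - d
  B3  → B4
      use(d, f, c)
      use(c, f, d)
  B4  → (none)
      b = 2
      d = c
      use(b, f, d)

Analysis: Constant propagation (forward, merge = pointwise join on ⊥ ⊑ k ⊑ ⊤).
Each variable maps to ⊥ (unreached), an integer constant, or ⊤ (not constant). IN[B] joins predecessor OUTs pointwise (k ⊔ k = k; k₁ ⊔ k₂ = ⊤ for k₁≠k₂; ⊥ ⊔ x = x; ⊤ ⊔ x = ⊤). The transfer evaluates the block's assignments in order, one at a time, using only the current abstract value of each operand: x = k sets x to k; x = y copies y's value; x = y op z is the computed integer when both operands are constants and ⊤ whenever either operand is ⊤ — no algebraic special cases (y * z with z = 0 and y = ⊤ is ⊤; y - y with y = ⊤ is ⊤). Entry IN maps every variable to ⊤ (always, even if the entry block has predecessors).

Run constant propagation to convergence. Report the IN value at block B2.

Fixpoint table:
  B0:  IN=(all ⊤)  OUT={d:6; rest ⊤}
  B1:  IN=(all ⊤)  OUT={a:-2; rest ⊤}
  B2:  IN={a:-2; rest ⊤}  OUT={f:4; rest ⊤}
  B3:  IN=(all ⊤)  OUT=(all ⊤)
  B4:  IN=(all ⊤)  OUT={b:2; rest ⊤}

Merge at B2: IN[B2] = OUT[B1] = {a: -2, b: ⊤, c: ⊤, d: ⊤, e: ⊤, f: ⊤}

Answer: {a: -2, b: ⊤, c: ⊤, d: ⊤, e: ⊤, f: ⊤}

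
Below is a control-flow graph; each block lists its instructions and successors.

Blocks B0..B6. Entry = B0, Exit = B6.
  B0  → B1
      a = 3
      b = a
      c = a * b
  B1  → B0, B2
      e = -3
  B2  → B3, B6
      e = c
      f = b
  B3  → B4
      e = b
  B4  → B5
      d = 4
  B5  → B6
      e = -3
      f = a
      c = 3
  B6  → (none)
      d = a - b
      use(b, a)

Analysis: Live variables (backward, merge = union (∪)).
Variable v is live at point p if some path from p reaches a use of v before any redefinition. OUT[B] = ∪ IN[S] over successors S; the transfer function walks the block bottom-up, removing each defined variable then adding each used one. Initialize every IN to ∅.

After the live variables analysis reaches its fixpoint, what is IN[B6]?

Answer: {a, b}

Working:
Fixpoint table:
  B0:  IN={}  OUT={a, b, c}
  B1:  IN={a, b, c}  OUT={a, b, c}
  B2:  IN={a, b, c}  OUT={a, b}
  B3:  IN={a, b}  OUT={a, b}
  B4:  IN={a, b}  OUT={a, b}
  B5:  IN={a, b}  OUT={a, b}
  B6:  IN={a, b}  OUT={}

B6 is the boundary node: OUT[B6] = {}
Applying B6's transfer function to that OUT value gives IN[B6] (row B6 above).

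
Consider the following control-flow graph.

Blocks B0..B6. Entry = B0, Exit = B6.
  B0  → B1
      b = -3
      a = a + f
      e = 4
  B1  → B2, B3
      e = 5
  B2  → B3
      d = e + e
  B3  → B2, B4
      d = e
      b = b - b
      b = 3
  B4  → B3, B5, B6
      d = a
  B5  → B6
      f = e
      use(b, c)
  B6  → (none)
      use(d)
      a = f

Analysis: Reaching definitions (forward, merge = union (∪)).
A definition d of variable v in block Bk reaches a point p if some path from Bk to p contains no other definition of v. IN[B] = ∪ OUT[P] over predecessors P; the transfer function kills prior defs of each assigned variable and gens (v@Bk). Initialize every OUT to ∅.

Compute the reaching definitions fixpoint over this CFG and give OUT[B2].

Answer: {a@B0, b@B0, b@B3, d@B2, e@B1}

Trace:
Per-block solution:
  B0:  IN={}  OUT={a@B0, b@B0, e@B0}
  B1:  IN={a@B0, b@B0, e@B0}  OUT={a@B0, b@B0, e@B1}
  B2:  IN={a@B0, b@B0, b@B3, d@B3, e@B1}  OUT={a@B0, b@B0, b@B3, d@B2, e@B1}
  B3:  IN={a@B0, b@B0, b@B3, d@B2, d@B4, e@B1}  OUT={a@B0, b@B3, d@B3, e@B1}
  B4:  IN={a@B0, b@B3, d@B3, e@B1}  OUT={a@B0, b@B3, d@B4, e@B1}
  B5:  IN={a@B0, b@B3, d@B4, e@B1}  OUT={a@B0, b@B3, d@B4, e@B1, f@B5}
  B6:  IN={a@B0, b@B3, d@B4, e@B1, f@B5}  OUT={a@B6, b@B3, d@B4, e@B1, f@B5}

Merge at B2: IN[B2] = OUT[B1] ⊔ OUT[B3] = {a@B0, b@B0, b@B3, d@B3, e@B1}
Applying B2's transfer function to that IN value gives OUT[B2] (row B2 above).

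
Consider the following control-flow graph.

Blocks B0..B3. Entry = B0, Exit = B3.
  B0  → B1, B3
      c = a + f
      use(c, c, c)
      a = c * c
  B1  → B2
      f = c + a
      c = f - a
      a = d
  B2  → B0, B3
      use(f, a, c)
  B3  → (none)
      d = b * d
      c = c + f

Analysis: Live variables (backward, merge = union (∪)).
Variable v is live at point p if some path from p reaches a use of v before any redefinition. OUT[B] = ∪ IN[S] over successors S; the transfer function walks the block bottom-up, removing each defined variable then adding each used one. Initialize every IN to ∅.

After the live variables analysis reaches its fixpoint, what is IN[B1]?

Answer: {a, b, c, d}

Trace:
Converged values:
  B0: | IN={a, b, d, f} | OUT={a, b, c, d, f}
  B1: | IN={a, b, c, d} | OUT={a, b, c, d, f}
  B2: | IN={a, b, c, d, f} | OUT={a, b, c, d, f}
  B3: | IN={b, c, d, f} | OUT={}

Merge at B1: OUT[B1] = IN[B2] = {a, b, c, d, f}
Applying B1's transfer function to that OUT value gives IN[B1] (row B1 above).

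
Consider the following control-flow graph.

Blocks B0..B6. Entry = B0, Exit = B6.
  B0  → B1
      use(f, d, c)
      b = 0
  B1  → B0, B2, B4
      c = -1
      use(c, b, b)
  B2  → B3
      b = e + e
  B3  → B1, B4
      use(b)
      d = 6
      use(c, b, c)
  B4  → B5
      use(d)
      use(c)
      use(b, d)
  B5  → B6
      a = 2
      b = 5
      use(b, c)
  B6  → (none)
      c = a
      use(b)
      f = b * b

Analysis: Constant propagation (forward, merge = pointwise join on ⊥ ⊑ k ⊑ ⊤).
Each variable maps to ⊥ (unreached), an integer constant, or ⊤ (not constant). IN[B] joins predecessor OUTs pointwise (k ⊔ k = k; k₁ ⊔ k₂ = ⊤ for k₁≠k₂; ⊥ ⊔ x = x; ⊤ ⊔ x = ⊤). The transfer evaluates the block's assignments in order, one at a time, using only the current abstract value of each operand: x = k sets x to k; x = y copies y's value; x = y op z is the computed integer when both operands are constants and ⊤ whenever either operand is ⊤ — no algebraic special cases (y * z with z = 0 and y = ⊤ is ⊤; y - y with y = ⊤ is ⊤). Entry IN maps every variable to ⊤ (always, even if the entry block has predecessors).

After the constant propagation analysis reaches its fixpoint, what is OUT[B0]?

Answer: {a: ⊤, b: 0, c: ⊤, d: ⊤, e: ⊤, f: ⊤}

Working:
Per-block solution:
  B0:  IN=(all ⊤)  OUT={b:0; rest ⊤}
  B1:  IN=(all ⊤)  OUT={c:-1; rest ⊤}
  B2:  IN={c:-1; rest ⊤}  OUT={c:-1; rest ⊤}
  B3:  IN={c:-1; rest ⊤}  OUT={c:-1, d:6; rest ⊤}
  B4:  IN={c:-1; rest ⊤}  OUT={c:-1; rest ⊤}
  B5:  IN={c:-1; rest ⊤}  OUT={a:2, b:5, c:-1; rest ⊤}
  B6:  IN={a:2, b:5, c:-1; rest ⊤}  OUT={a:2, b:5, c:2, f:25; rest ⊤}

Merge at B0 (entry node, so the boundary value (all ⊤) is joined with the incoming edge(s)): IN[B0] = (all ⊤) ⊔ OUT[B1] = {a: ⊤, b: ⊤, c: ⊤, d: ⊤, e: ⊤, f: ⊤}
Applying B0's transfer function to that IN value gives OUT[B0] (row B0 above).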